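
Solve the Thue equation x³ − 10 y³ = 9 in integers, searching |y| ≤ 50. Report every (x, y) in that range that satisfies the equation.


The equation is x³ - 10y³ = 9. For fixed y, x³ = 10·y³ + 9, so a solution requires the RHS to be a perfect cube.
Strategy: iterate y from -50 to 50, compute RHS = 10·y³ + 9, and check whether it is a (positive or negative) perfect cube.
Check small values of y:
  y = 0: RHS = 9 is not a perfect cube.
  y = 1: RHS = 19 is not a perfect cube.
  y = -1: RHS = -1 = (-1)³ ⇒ x = -1 works.
  y = 2: RHS = 89 is not a perfect cube.
  y = -2: RHS = -71 is not a perfect cube.
  y = 3: RHS = 279 is not a perfect cube.
  y = -3: RHS = -261 is not a perfect cube.
Continuing the search up to |y| = 50 finds no further solutions beyond those listed.
Collected solutions: (-1, -1).

Solutions (with |y| ≤ 50): (-1, -1).


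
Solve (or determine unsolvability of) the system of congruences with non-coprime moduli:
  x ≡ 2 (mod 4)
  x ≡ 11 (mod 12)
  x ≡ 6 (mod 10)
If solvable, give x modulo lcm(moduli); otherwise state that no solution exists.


Moduli 4, 12, 10 are not pairwise coprime, so CRT works modulo lcm(m_i) when all pairwise compatibility conditions hold.
Pairwise compatibility: gcd(m_i, m_j) must divide a_i - a_j for every pair.
Merge one congruence at a time:
  Start: x ≡ 2 (mod 4).
  Combine with x ≡ 11 (mod 12): gcd(4, 12) = 4, and 11 - 2 = 9 is NOT divisible by 4.
    ⇒ system is inconsistent (no integer solution).

No solution (the system is inconsistent).


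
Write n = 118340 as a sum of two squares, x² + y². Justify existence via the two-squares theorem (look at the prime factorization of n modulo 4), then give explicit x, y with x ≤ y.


Step 1: Factor n = 118340 = 2^2 · 5 · 61 · 97.
Step 2: Check the mod-4 condition on each prime factor: 2 = 2 (special); 5 ≡ 1 (mod 4), exponent 1; 61 ≡ 1 (mod 4), exponent 1; 97 ≡ 1 (mod 4), exponent 1.
All primes ≡ 3 (mod 4) appear to even exponent (or don't appear), so by the two-squares theorem n IS expressible as a sum of two squares.
Step 3: Build a representation. Group n = k² · m with k = 2 and m = 5 · 61 · 97 = 29585 (a product of primes ≡ 1 (mod 4)); a representation of m scales to one of n via (k·x)² + (k·y)² = k²(x² + y²). Each prime p ≡ 1 (mod 4) is itself a sum of two squares; find a² by testing p − a² for a perfect square:
  5: 5 − 1² = 4 = 2² ⇒ 5 = 1² + 2².
  61: 61 − 1² = 60, 61 − 2² = 57, 61 − 3² = 52, 61 − 4² = 45, 61 − 5² = 36 = 6² ⇒ 61 = 5² + 6².
  97: 97 − 1² = 96, 97 − 2² = 93, 97 − 3² = 88, 97 − 4² = 81 = 9² ⇒ 97 = 4² + 9².
  Combine using the Brahmagupta–Fibonacci identity (a² + b²)(c² + d²) = (ac − bd)² + (ad + bc)² = (ac + bd)² + (ad − bc)²:
  5 · 61 = 305: from (1² + 2²)(5² + 6²), take (1·5 − 2·6, 1·6 + 2·5) = (5 − 12, 6 + 10) = (-7, 16); dropping signs (only squares matter) gives (7, 16); check 7² + 16² = 49 + 256 = 305 ✓.
  305 · 97 = 29585: from (7² + 16²)(4² + 9²), take (7·4 − 16·9, 7·9 + 16·4) = (28 − 144, 63 + 64) = (-116, 127); dropping signs (only squares matter) gives (116, 127); check 116² + 127² = 13456 + 16129 = 29585 ✓.
  Scale by k = 2: (2·116, 2·127) = (232, 254).
Step 4: Order so x ≤ y and verify: 232² + 254² = 53824 + 64516 = 118340 = n. ✓

n = 118340 = 232² + 254² (one valid representation with x ≤ y).


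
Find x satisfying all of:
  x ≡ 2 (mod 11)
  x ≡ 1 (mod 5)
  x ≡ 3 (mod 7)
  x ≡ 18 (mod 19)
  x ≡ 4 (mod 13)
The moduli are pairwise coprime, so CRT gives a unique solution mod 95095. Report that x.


Product of moduli M = 11 · 5 · 7 · 19 · 13 = 95095.
Merge one congruence at a time:
  Start: x ≡ 2 (mod 11).
  Combine with x ≡ 1 (mod 5); new modulus lcm = 55.
    Write x = 2 + 11·t and substitute into x ≡ 1 (mod 5): 11·t ≡ 1 − 2 = -1 (mod 5).
    Reduce coefficients mod 5: 1·t ≡ 4 (mod 5).
    So t ≡ 4 (mod 5).
    Then x = 2 + 11·4 = 46, valid modulo lcm(11, 5) = 55: x ≡ 46 (mod 55).
  Combine with x ≡ 3 (mod 7); new modulus lcm = 385.
    Write x = 46 + 55·t and substitute into x ≡ 3 (mod 7): 55·t ≡ 3 − 46 = -43 (mod 7).
    Reduce coefficients mod 7: 6·t ≡ 6 (mod 7).
    The inverse of 6 mod 7 is 6 (since 6·6 = 36 = 5·7 + 1), so t ≡ 6·6 = 36 ≡ 1 (mod 7).
    Then x = 46 + 55·1 = 101, valid modulo lcm(55, 7) = 385: x ≡ 101 (mod 385).
  Combine with x ≡ 18 (mod 19); new modulus lcm = 7315.
    Write x = 101 + 385·t and substitute into x ≡ 18 (mod 19): 385·t ≡ 18 − 101 = -83 (mod 19).
    Reduce coefficients mod 19: 5·t ≡ 12 (mod 19).
    The inverse of 5 mod 19 is 4 (since 5·4 = 20 = 1·19 + 1), so t ≡ 4·12 = 48 ≡ 10 (mod 19).
    Then x = 101 + 385·10 = 3951, valid modulo lcm(385, 19) = 7315: x ≡ 3951 (mod 7315).
  Combine with x ≡ 4 (mod 13); new modulus lcm = 95095.
    Write x = 3951 + 7315·t and substitute into x ≡ 4 (mod 13): 7315·t ≡ 4 − 3951 = -3947 (mod 13).
    Reduce coefficients mod 13: 9·t ≡ 5 (mod 13).
    The inverse of 9 mod 13 is 3 (since 9·3 = 27 = 2·13 + 1), so t ≡ 3·5 = 15 ≡ 2 (mod 13).
    Then x = 3951 + 7315·2 = 18581, valid modulo lcm(7315, 13) = 95095: x ≡ 18581 (mod 95095).
Verify against each original: 18581 mod 11 = 2, 18581 mod 5 = 1, 18581 mod 7 = 3, 18581 mod 19 = 18, 18581 mod 13 = 4.

x ≡ 18581 (mod 95095).


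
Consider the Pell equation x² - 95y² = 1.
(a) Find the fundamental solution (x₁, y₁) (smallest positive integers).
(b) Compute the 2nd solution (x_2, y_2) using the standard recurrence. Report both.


Step 1: Find the fundamental solution (x₁, y₁) of x² - 95y² = 1.
  Expand √95 as a continued fraction. a₀ = ⌊√95⌋ = 9; iterate m_{k+1} = d_k·a_k − m_k, d_{k+1} = (95 − m_{k+1}²)/d_k, a_{k+1} = ⌊(a₀ + m_{k+1})/d_{k+1}⌋ (starting m₀ = 0, d₀ = 1), with convergents p_k = a_k·p_{k-1} + p_{k-2}, q_k = a_k·q_{k-1} + q_{k-2} (p₋₁ = 1, q₋₁ = 0):
  k = 0: a₀ = 9; p₀/q₀ = 9/1; p₀² − 95·q₀² = 81 − 95 = -14.
  k = 1: m = 9, d = 14, a = ⌊(9 + 9)/14⌋ = 1; p/q = (1·9 + 1)/(1·1 + 0) = 10/1; p² − 95·q² = 100 − 95 = 5.
  k = 2: m = 5, d = 5, a = ⌊(9 + 5)/5⌋ = 2; p/q = (2·10 + 9)/(2·1 + 1) = 29/3; p² − 95·q² = 841 − 855 = -14.
  k = 3: m = 5, d = 14, a = ⌊(9 + 5)/14⌋ = 1; p/q = (1·29 + 10)/(1·3 + 1) = 39/4; p² − 95·q² = 1521 − 1520 = 1.
  The first convergent with p² − 95·q² = 1 gives the fundamental solution (x₁, y₁) = (39, 4).
Step 2: Apply the recurrence (x_{n+1}, y_{n+1}) = (x₁x_n + 95y₁y_n, x₁y_n + y₁x_n) repeatedly.
  From (x_1, y_1) = (39, 4): x_2 = 39·39 + 95·4·4 = 3041; y_2 = 39·4 + 4·39 = 312.
Step 3: Verify x_2² - 95·y_2² = 9247681 - 9247680 = 1 (should be 1). ✓

(x_1, y_1) = (39, 4); (x_2, y_2) = (3041, 312).


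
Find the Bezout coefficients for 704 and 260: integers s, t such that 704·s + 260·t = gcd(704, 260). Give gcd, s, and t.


Euclidean algorithm on (704, 260) — divide until remainder is 0:
  704 = 2 · 260 + 184
  260 = 1 · 184 + 76
  184 = 2 · 76 + 32
  76 = 2 · 32 + 12
  32 = 2 · 12 + 8
  12 = 1 · 8 + 4
  8 = 2 · 4 + 0
gcd(704, 260) = 4.
Track Bezout coefficients alongside the remainders: start with r₀ = 704 = a·1 + b·0 (s = 1, t = 0) and r₁ = 260 = a·0 + b·1 (s = 0, t = 1); each new remainder r_{k+1} = r_{k-1} − q_k·r_k inherits s_{k+1} = s_{k-1} − q_k·s_k, t_{k+1} = t_{k-1} − q_k·t_k, so r_k = a·s_k + b·t_k at every step:
  q = 2: r = 184, s = 1 − 2·0 = 1, t = 0 − 2·1 = -2  (check: 704·1 + 260·(-2) = 184)
  q = 1: r = 76, s = 0 − 1·1 = -1, t = 1 − 1·(-2) = 3  (check: 704·(-1) + 260·3 = 76)
  q = 2: r = 32, s = 1 − 2·(-1) = 3, t = -2 − 2·3 = -8  (check: 704·3 + 260·(-8) = 32)
  q = 2: r = 12, s = -1 − 2·3 = -7, t = 3 − 2·(-8) = 19  (check: 704·(-7) + 260·19 = 12)
  q = 2: r = 8, s = 3 − 2·(-7) = 17, t = -8 − 2·19 = -46  (check: 704·17 + 260·(-46) = 8)
  q = 1: r = 4, s = -7 − 1·17 = -24, t = 19 − 1·(-46) = 65  (check: 704·(-24) + 260·65 = 4)
The row with r = 4 (the gcd) gives the Bezout coefficients s = -24, t = 65.
Result: 704 · (-24) + 260 · (65) = 4.

gcd(704, 260) = 4; s = -24, t = 65 (check: 704·(-24) + 260·65 = 4).


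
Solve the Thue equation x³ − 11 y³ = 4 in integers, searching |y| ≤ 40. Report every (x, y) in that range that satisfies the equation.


The equation is x³ - 11y³ = 4. For fixed y, x³ = 11·y³ + 4, so a solution requires the RHS to be a perfect cube.
Strategy: iterate y from -40 to 40, compute RHS = 11·y³ + 4, and check whether it is a (positive or negative) perfect cube.
Check small values of y:
  y = 0: RHS = 4 is not a perfect cube.
  y = 1: RHS = 15 is not a perfect cube.
  y = -1: RHS = -7 is not a perfect cube.
  y = 2: RHS = 92 is not a perfect cube.
  y = -2: RHS = -84 is not a perfect cube.
  y = 3: RHS = 301 is not a perfect cube.
  y = -3: RHS = -293 is not a perfect cube.
Continuing the search up to |y| = 40 finds no solutions either.
No (x, y) in the scanned range satisfies the equation.

No integer solutions with |y| ≤ 40.


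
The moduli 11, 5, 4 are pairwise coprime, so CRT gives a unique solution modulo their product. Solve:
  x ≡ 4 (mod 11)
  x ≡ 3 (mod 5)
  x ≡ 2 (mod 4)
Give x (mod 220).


Moduli 11, 5, 4 are pairwise coprime; by CRT there is a unique solution modulo M = 11 · 5 · 4 = 220.
Solve pairwise, accumulating the modulus:
  Start with x ≡ 4 (mod 11).
  Combine with x ≡ 3 (mod 5): since gcd(11, 5) = 1, we get a unique residue mod 55.
    Write x = 4 + 11·t and substitute into x ≡ 3 (mod 5): 11·t ≡ 3 − 4 = -1 (mod 5).
    Reduce coefficients mod 5: 1·t ≡ 4 (mod 5).
    So t ≡ 4 (mod 5).
    Then x = 4 + 11·4 = 48, valid modulo lcm(11, 5) = 55: x ≡ 48 (mod 55).
  Combine with x ≡ 2 (mod 4): since gcd(55, 4) = 1, we get a unique residue mod 220.
    Write x = 48 + 55·t and substitute into x ≡ 2 (mod 4): 55·t ≡ 2 − 48 = -46 (mod 4).
    Reduce coefficients mod 4: 3·t ≡ 2 (mod 4).
    The inverse of 3 mod 4 is 3 (since 3·3 = 9 = 2·4 + 1), so t ≡ 3·2 = 6 ≡ 2 (mod 4).
    Then x = 48 + 55·2 = 158, valid modulo lcm(55, 4) = 220: x ≡ 158 (mod 220).
Verify: 158 mod 11 = 4 ✓, 158 mod 5 = 3 ✓, 158 mod 4 = 2 ✓.

x ≡ 158 (mod 220).


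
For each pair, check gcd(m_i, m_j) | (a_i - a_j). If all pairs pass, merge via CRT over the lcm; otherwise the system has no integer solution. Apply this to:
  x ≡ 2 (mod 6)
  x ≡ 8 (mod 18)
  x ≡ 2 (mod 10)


Moduli 6, 18, 10 are not pairwise coprime, so CRT works modulo lcm(m_i) when all pairwise compatibility conditions hold.
Pairwise compatibility: gcd(m_i, m_j) must divide a_i - a_j for every pair.
Merge one congruence at a time:
  Start: x ≡ 2 (mod 6).
  Combine with x ≡ 8 (mod 18): gcd(6, 18) = 6; 8 - 2 = 6, which IS divisible by 6, so compatible.
    Write x = 2 + 6·t and substitute into x ≡ 8 (mod 18): 6·t ≡ 8 − 2 = 6 (mod 18).
    Divide the congruence (and modulus) by g = 6: 1·t ≡ 1 (mod 3).
    So t ≡ 1 (mod 3).
    Then x = 2 + 6·1 = 8, valid modulo lcm(6, 18) = 18: x ≡ 8 (mod 18).
  Combine with x ≡ 2 (mod 10): gcd(18, 10) = 2; 2 - 8 = -6, which IS divisible by 2, so compatible.
    Write x = 8 + 18·t and substitute into x ≡ 2 (mod 10): 18·t ≡ 2 − 8 = -6 (mod 10).
    Divide the congruence (and modulus) by g = 2: 9·t ≡ -3 (mod 5).
    Reduce coefficients mod 5: 4·t ≡ 2 (mod 5).
    The inverse of 4 mod 5 is 4 (since 4·4 = 16 = 3·5 + 1), so t ≡ 4·2 = 8 ≡ 3 (mod 5).
    Then x = 8 + 18·3 = 62, valid modulo lcm(18, 10) = 90: x ≡ 62 (mod 90).
Verify: 62 mod 6 = 2, 62 mod 18 = 8, 62 mod 10 = 2.

x ≡ 62 (mod 90).


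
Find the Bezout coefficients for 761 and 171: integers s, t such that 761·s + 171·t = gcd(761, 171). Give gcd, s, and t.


Euclidean algorithm on (761, 171) — divide until remainder is 0:
  761 = 4 · 171 + 77
  171 = 2 · 77 + 17
  77 = 4 · 17 + 9
  17 = 1 · 9 + 8
  9 = 1 · 8 + 1
  8 = 8 · 1 + 0
gcd(761, 171) = 1.
Track Bezout coefficients alongside the remainders: start with r₀ = 761 = a·1 + b·0 (s = 1, t = 0) and r₁ = 171 = a·0 + b·1 (s = 0, t = 1); each new remainder r_{k+1} = r_{k-1} − q_k·r_k inherits s_{k+1} = s_{k-1} − q_k·s_k, t_{k+1} = t_{k-1} − q_k·t_k, so r_k = a·s_k + b·t_k at every step:
  q = 4: r = 77, s = 1 − 4·0 = 1, t = 0 − 4·1 = -4  (check: 761·1 + 171·(-4) = 77)
  q = 2: r = 17, s = 0 − 2·1 = -2, t = 1 − 2·(-4) = 9  (check: 761·(-2) + 171·9 = 17)
  q = 4: r = 9, s = 1 − 4·(-2) = 9, t = -4 − 4·9 = -40  (check: 761·9 + 171·(-40) = 9)
  q = 1: r = 8, s = -2 − 1·9 = -11, t = 9 − 1·(-40) = 49  (check: 761·(-11) + 171·49 = 8)
  q = 1: r = 1, s = 9 − 1·(-11) = 20, t = -40 − 1·49 = -89  (check: 761·20 + 171·(-89) = 1)
The row with r = 1 (the gcd) gives the Bezout coefficients s = 20, t = -89.
Result: 761 · (20) + 171 · (-89) = 1.

gcd(761, 171) = 1; s = 20, t = -89 (check: 761·20 + 171·(-89) = 1).


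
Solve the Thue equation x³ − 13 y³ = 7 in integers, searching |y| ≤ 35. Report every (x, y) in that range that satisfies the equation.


The equation is x³ - 13y³ = 7. For fixed y, x³ = 13·y³ + 7, so a solution requires the RHS to be a perfect cube.
Strategy: iterate y from -35 to 35, compute RHS = 13·y³ + 7, and check whether it is a (positive or negative) perfect cube.
Check small values of y:
  y = 0: RHS = 7 is not a perfect cube.
  y = 1: RHS = 20 is not a perfect cube.
  y = -1: RHS = -6 is not a perfect cube.
  y = 2: RHS = 111 is not a perfect cube.
  y = -2: RHS = -97 is not a perfect cube.
  y = 3: RHS = 358 is not a perfect cube.
  y = -3: RHS = -344 is not a perfect cube.
Continuing the search up to |y| = 35 finds no solutions either.
No (x, y) in the scanned range satisfies the equation.

No integer solutions with |y| ≤ 35.


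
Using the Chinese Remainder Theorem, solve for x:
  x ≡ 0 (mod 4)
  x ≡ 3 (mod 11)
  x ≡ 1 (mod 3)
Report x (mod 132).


Moduli 4, 11, 3 are pairwise coprime; by CRT there is a unique solution modulo M = 4 · 11 · 3 = 132.
Solve pairwise, accumulating the modulus:
  Start with x ≡ 0 (mod 4).
  Combine with x ≡ 3 (mod 11): since gcd(4, 11) = 1, we get a unique residue mod 44.
    Write x = 0 + 4·t and substitute into x ≡ 3 (mod 11): 4·t ≡ 3 − 0 = 3 (mod 11).
    The inverse of 4 mod 11 is 3 (since 4·3 = 12 = 1·11 + 1), so t ≡ 3·3 = 9 ≡ 9 (mod 11).
    Then x = 0 + 4·9 = 36, valid modulo lcm(4, 11) = 44: x ≡ 36 (mod 44).
  Combine with x ≡ 1 (mod 3): since gcd(44, 3) = 1, we get a unique residue mod 132.
    Write x = 36 + 44·t and substitute into x ≡ 1 (mod 3): 44·t ≡ 1 − 36 = -35 (mod 3).
    Reduce coefficients mod 3: 2·t ≡ 1 (mod 3).
    The inverse of 2 mod 3 is 2 (since 2·2 = 4 = 1·3 + 1), so t ≡ 2·1 = 2 ≡ 2 (mod 3).
    Then x = 36 + 44·2 = 124, valid modulo lcm(44, 3) = 132: x ≡ 124 (mod 132).
Verify: 124 mod 4 = 0 ✓, 124 mod 11 = 3 ✓, 124 mod 3 = 1 ✓.

x ≡ 124 (mod 132).


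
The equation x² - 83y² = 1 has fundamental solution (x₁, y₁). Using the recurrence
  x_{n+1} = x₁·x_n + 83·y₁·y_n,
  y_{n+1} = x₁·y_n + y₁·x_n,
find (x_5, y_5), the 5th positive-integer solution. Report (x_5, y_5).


Step 1: Find the fundamental solution (x₁, y₁) of x² - 83y² = 1.
  Expand √83 as a continued fraction. a₀ = ⌊√83⌋ = 9; iterate m_{k+1} = d_k·a_k − m_k, d_{k+1} = (83 − m_{k+1}²)/d_k, a_{k+1} = ⌊(a₀ + m_{k+1})/d_{k+1}⌋ (starting m₀ = 0, d₀ = 1), with convergents p_k = a_k·p_{k-1} + p_{k-2}, q_k = a_k·q_{k-1} + q_{k-2} (p₋₁ = 1, q₋₁ = 0):
  k = 0: a₀ = 9; p₀/q₀ = 9/1; p₀² − 83·q₀² = 81 − 83 = -2.
  k = 1: m = 9, d = 2, a = ⌊(9 + 9)/2⌋ = 9; p/q = (9·9 + 1)/(9·1 + 0) = 82/9; p² − 83·q² = 6724 − 6723 = 1.
  The first convergent with p² − 83·q² = 1 gives the fundamental solution (x₁, y₁) = (82, 9).
Step 2: Apply the recurrence (x_{n+1}, y_{n+1}) = (x₁x_n + 83y₁y_n, x₁y_n + y₁x_n) repeatedly.
  From (x_1, y_1) = (82, 9): x_2 = 82·82 + 83·9·9 = 13447; y_2 = 82·9 + 9·82 = 1476.
  From (x_2, y_2) = (13447, 1476): x_3 = 82·13447 + 83·9·1476 = 2205226; y_3 = 82·1476 + 9·13447 = 242055.
  From (x_3, y_3) = (2205226, 242055): x_4 = 82·2205226 + 83·9·242055 = 361643617; y_4 = 82·242055 + 9·2205226 = 39695544.
  From (x_4, y_4) = (361643617, 39695544): x_5 = 82·361643617 + 83·9·39695544 = 59307347962; y_5 = 82·39695544 + 9·361643617 = 6509827161.
Step 3: Verify x_5² - 83·y_5² = 3517361522285745553444 - 3517361522285745553443 = 1 (should be 1). ✓

(x_1, y_1) = (82, 9); (x_5, y_5) = (59307347962, 6509827161).


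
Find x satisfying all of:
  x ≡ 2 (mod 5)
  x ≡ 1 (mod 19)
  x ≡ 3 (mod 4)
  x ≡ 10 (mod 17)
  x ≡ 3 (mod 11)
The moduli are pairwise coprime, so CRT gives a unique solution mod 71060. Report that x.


Product of moduli M = 5 · 19 · 4 · 17 · 11 = 71060.
Merge one congruence at a time:
  Start: x ≡ 2 (mod 5).
  Combine with x ≡ 1 (mod 19); new modulus lcm = 95.
    Write x = 2 + 5·t and substitute into x ≡ 1 (mod 19): 5·t ≡ 1 − 2 = -1 (mod 19).
    Reduce coefficients mod 19: 5·t ≡ 18 (mod 19).
    The inverse of 5 mod 19 is 4 (since 5·4 = 20 = 1·19 + 1), so t ≡ 4·18 = 72 ≡ 15 (mod 19).
    Then x = 2 + 5·15 = 77, valid modulo lcm(5, 19) = 95: x ≡ 77 (mod 95).
  Combine with x ≡ 3 (mod 4); new modulus lcm = 380.
    Write x = 77 + 95·t and substitute into x ≡ 3 (mod 4): 95·t ≡ 3 − 77 = -74 (mod 4).
    Reduce coefficients mod 4: 3·t ≡ 2 (mod 4).
    The inverse of 3 mod 4 is 3 (since 3·3 = 9 = 2·4 + 1), so t ≡ 3·2 = 6 ≡ 2 (mod 4).
    Then x = 77 + 95·2 = 267, valid modulo lcm(95, 4) = 380: x ≡ 267 (mod 380).
  Combine with x ≡ 10 (mod 17); new modulus lcm = 6460.
    Write x = 267 + 380·t and substitute into x ≡ 10 (mod 17): 380·t ≡ 10 − 267 = -257 (mod 17).
    Reduce coefficients mod 17: 6·t ≡ 15 (mod 17).
    The inverse of 6 mod 17 is 3 (since 6·3 = 18 = 1·17 + 1), so t ≡ 3·15 = 45 ≡ 11 (mod 17).
    Then x = 267 + 380·11 = 4447, valid modulo lcm(380, 17) = 6460: x ≡ 4447 (mod 6460).
  Combine with x ≡ 3 (mod 11); new modulus lcm = 71060.
    Write x = 4447 + 6460·t and substitute into x ≡ 3 (mod 11): 6460·t ≡ 3 − 4447 = -4444 (mod 11).
    Reduce coefficients mod 11: 3·t ≡ 0 (mod 11).
    The inverse of 3 mod 11 is 4 (since 3·4 = 12 = 1·11 + 1), so t ≡ 4·0 = 0 ≡ 0 (mod 11).
    Then x = 4447 + 6460·0 = 4447, valid modulo lcm(6460, 11) = 71060: x ≡ 4447 (mod 71060).
Verify against each original: 4447 mod 5 = 2, 4447 mod 19 = 1, 4447 mod 4 = 3, 4447 mod 17 = 10, 4447 mod 11 = 3.

x ≡ 4447 (mod 71060).


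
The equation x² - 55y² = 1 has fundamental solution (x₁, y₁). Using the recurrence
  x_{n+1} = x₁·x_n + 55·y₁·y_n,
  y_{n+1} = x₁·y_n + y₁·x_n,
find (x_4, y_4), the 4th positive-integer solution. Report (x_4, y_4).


Step 1: Find the fundamental solution (x₁, y₁) of x² - 55y² = 1.
  Expand √55 as a continued fraction. a₀ = ⌊√55⌋ = 7; iterate m_{k+1} = d_k·a_k − m_k, d_{k+1} = (55 − m_{k+1}²)/d_k, a_{k+1} = ⌊(a₀ + m_{k+1})/d_{k+1}⌋ (starting m₀ = 0, d₀ = 1), with convergents p_k = a_k·p_{k-1} + p_{k-2}, q_k = a_k·q_{k-1} + q_{k-2} (p₋₁ = 1, q₋₁ = 0):
  k = 0: a₀ = 7; p₀/q₀ = 7/1; p₀² − 55·q₀² = 49 − 55 = -6.
  k = 1: m = 7, d = 6, a = ⌊(7 + 7)/6⌋ = 2; p/q = (2·7 + 1)/(2·1 + 0) = 15/2; p² − 55·q² = 225 − 220 = 5.
  k = 2: m = 5, d = 5, a = ⌊(7 + 5)/5⌋ = 2; p/q = (2·15 + 7)/(2·2 + 1) = 37/5; p² − 55·q² = 1369 − 1375 = -6.
  k = 3: m = 5, d = 6, a = ⌊(7 + 5)/6⌋ = 2; p/q = (2·37 + 15)/(2·5 + 2) = 89/12; p² − 55·q² = 7921 − 7920 = 1.
  The first convergent with p² − 55·q² = 1 gives the fundamental solution (x₁, y₁) = (89, 12).
Step 2: Apply the recurrence (x_{n+1}, y_{n+1}) = (x₁x_n + 55y₁y_n, x₁y_n + y₁x_n) repeatedly.
  From (x_1, y_1) = (89, 12): x_2 = 89·89 + 55·12·12 = 15841; y_2 = 89·12 + 12·89 = 2136.
  From (x_2, y_2) = (15841, 2136): x_3 = 89·15841 + 55·12·2136 = 2819609; y_3 = 89·2136 + 12·15841 = 380196.
  From (x_3, y_3) = (2819609, 380196): x_4 = 89·2819609 + 55·12·380196 = 501874561; y_4 = 89·380196 + 12·2819609 = 67672752.
Step 3: Verify x_4² - 55·y_4² = 251878074978942721 - 251878074978942720 = 1 (should be 1). ✓

(x_1, y_1) = (89, 12); (x_4, y_4) = (501874561, 67672752).


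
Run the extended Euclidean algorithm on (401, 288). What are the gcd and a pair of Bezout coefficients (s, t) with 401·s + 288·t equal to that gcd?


Euclidean algorithm on (401, 288) — divide until remainder is 0:
  401 = 1 · 288 + 113
  288 = 2 · 113 + 62
  113 = 1 · 62 + 51
  62 = 1 · 51 + 11
  51 = 4 · 11 + 7
  11 = 1 · 7 + 4
  7 = 1 · 4 + 3
  4 = 1 · 3 + 1
  3 = 3 · 1 + 0
gcd(401, 288) = 1.
Track Bezout coefficients alongside the remainders: start with r₀ = 401 = a·1 + b·0 (s = 1, t = 0) and r₁ = 288 = a·0 + b·1 (s = 0, t = 1); each new remainder r_{k+1} = r_{k-1} − q_k·r_k inherits s_{k+1} = s_{k-1} − q_k·s_k, t_{k+1} = t_{k-1} − q_k·t_k, so r_k = a·s_k + b·t_k at every step:
  q = 1: r = 113, s = 1 − 1·0 = 1, t = 0 − 1·1 = -1  (check: 401·1 + 288·(-1) = 113)
  q = 2: r = 62, s = 0 − 2·1 = -2, t = 1 − 2·(-1) = 3  (check: 401·(-2) + 288·3 = 62)
  q = 1: r = 51, s = 1 − 1·(-2) = 3, t = -1 − 1·3 = -4  (check: 401·3 + 288·(-4) = 51)
  q = 1: r = 11, s = -2 − 1·3 = -5, t = 3 − 1·(-4) = 7  (check: 401·(-5) + 288·7 = 11)
  q = 4: r = 7, s = 3 − 4·(-5) = 23, t = -4 − 4·7 = -32  (check: 401·23 + 288·(-32) = 7)
  q = 1: r = 4, s = -5 − 1·23 = -28, t = 7 − 1·(-32) = 39  (check: 401·(-28) + 288·39 = 4)
  q = 1: r = 3, s = 23 − 1·(-28) = 51, t = -32 − 1·39 = -71  (check: 401·51 + 288·(-71) = 3)
  q = 1: r = 1, s = -28 − 1·51 = -79, t = 39 − 1·(-71) = 110  (check: 401·(-79) + 288·110 = 1)
The row with r = 1 (the gcd) gives the Bezout coefficients s = -79, t = 110.
Result: 401 · (-79) + 288 · (110) = 1.

gcd(401, 288) = 1; s = -79, t = 110 (check: 401·(-79) + 288·110 = 1).


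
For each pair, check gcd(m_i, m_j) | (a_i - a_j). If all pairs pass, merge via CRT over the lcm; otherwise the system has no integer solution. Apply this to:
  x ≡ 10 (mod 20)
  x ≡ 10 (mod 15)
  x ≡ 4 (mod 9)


Moduli 20, 15, 9 are not pairwise coprime, so CRT works modulo lcm(m_i) when all pairwise compatibility conditions hold.
Pairwise compatibility: gcd(m_i, m_j) must divide a_i - a_j for every pair.
Merge one congruence at a time:
  Start: x ≡ 10 (mod 20).
  Combine with x ≡ 10 (mod 15): gcd(20, 15) = 5; 10 - 10 = 0, which IS divisible by 5, so compatible.
    Write x = 10 + 20·t and substitute into x ≡ 10 (mod 15): 20·t ≡ 10 − 10 = 0 (mod 15).
    Divide the congruence (and modulus) by g = 5: 4·t ≡ 0 (mod 3).
    Reduce coefficients mod 3: 1·t ≡ 0 (mod 3).
    So t ≡ 0 (mod 3).
    Then x = 10 + 20·0 = 10, valid modulo lcm(20, 15) = 60: x ≡ 10 (mod 60).
  Combine with x ≡ 4 (mod 9): gcd(60, 9) = 3; 4 - 10 = -6, which IS divisible by 3, so compatible.
    Write x = 10 + 60·t and substitute into x ≡ 4 (mod 9): 60·t ≡ 4 − 10 = -6 (mod 9).
    Divide the congruence (and modulus) by g = 3: 20·t ≡ -2 (mod 3).
    Reduce coefficients mod 3: 2·t ≡ 1 (mod 3).
    The inverse of 2 mod 3 is 2 (since 2·2 = 4 = 1·3 + 1), so t ≡ 2·1 = 2 ≡ 2 (mod 3).
    Then x = 10 + 60·2 = 130, valid modulo lcm(60, 9) = 180: x ≡ 130 (mod 180).
Verify: 130 mod 20 = 10, 130 mod 15 = 10, 130 mod 9 = 4.

x ≡ 130 (mod 180).


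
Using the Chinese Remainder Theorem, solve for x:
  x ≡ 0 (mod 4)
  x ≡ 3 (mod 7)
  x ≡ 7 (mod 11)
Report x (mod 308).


Moduli 4, 7, 11 are pairwise coprime; by CRT there is a unique solution modulo M = 4 · 7 · 11 = 308.
Solve pairwise, accumulating the modulus:
  Start with x ≡ 0 (mod 4).
  Combine with x ≡ 3 (mod 7): since gcd(4, 7) = 1, we get a unique residue mod 28.
    Write x = 0 + 4·t and substitute into x ≡ 3 (mod 7): 4·t ≡ 3 − 0 = 3 (mod 7).
    The inverse of 4 mod 7 is 2 (since 4·2 = 8 = 1·7 + 1), so t ≡ 2·3 = 6 ≡ 6 (mod 7).
    Then x = 0 + 4·6 = 24, valid modulo lcm(4, 7) = 28: x ≡ 24 (mod 28).
  Combine with x ≡ 7 (mod 11): since gcd(28, 11) = 1, we get a unique residue mod 308.
    Write x = 24 + 28·t and substitute into x ≡ 7 (mod 11): 28·t ≡ 7 − 24 = -17 (mod 11).
    Reduce coefficients mod 11: 6·t ≡ 5 (mod 11).
    The inverse of 6 mod 11 is 2 (since 6·2 = 12 = 1·11 + 1), so t ≡ 2·5 = 10 ≡ 10 (mod 11).
    Then x = 24 + 28·10 = 304, valid modulo lcm(28, 11) = 308: x ≡ 304 (mod 308).
Verify: 304 mod 4 = 0 ✓, 304 mod 7 = 3 ✓, 304 mod 11 = 7 ✓.

x ≡ 304 (mod 308).


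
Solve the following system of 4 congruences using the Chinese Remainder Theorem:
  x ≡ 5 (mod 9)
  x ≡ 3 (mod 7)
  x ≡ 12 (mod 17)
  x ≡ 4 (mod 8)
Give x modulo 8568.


Product of moduli M = 9 · 7 · 17 · 8 = 8568.
Merge one congruence at a time:
  Start: x ≡ 5 (mod 9).
  Combine with x ≡ 3 (mod 7); new modulus lcm = 63.
    Write x = 5 + 9·t and substitute into x ≡ 3 (mod 7): 9·t ≡ 3 − 5 = -2 (mod 7).
    Reduce coefficients mod 7: 2·t ≡ 5 (mod 7).
    The inverse of 2 mod 7 is 4 (since 2·4 = 8 = 1·7 + 1), so t ≡ 4·5 = 20 ≡ 6 (mod 7).
    Then x = 5 + 9·6 = 59, valid modulo lcm(9, 7) = 63: x ≡ 59 (mod 63).
  Combine with x ≡ 12 (mod 17); new modulus lcm = 1071.
    Write x = 59 + 63·t and substitute into x ≡ 12 (mod 17): 63·t ≡ 12 − 59 = -47 (mod 17).
    Reduce coefficients mod 17: 12·t ≡ 4 (mod 17).
    The inverse of 12 mod 17 is 10 (since 12·10 = 120 = 7·17 + 1), so t ≡ 10·4 = 40 ≡ 6 (mod 17).
    Then x = 59 + 63·6 = 437, valid modulo lcm(63, 17) = 1071: x ≡ 437 (mod 1071).
  Combine with x ≡ 4 (mod 8); new modulus lcm = 8568.
    Write x = 437 + 1071·t and substitute into x ≡ 4 (mod 8): 1071·t ≡ 4 − 437 = -433 (mod 8).
    Reduce coefficients mod 8: 7·t ≡ 7 (mod 8).
    The inverse of 7 mod 8 is 7 (since 7·7 = 49 = 6·8 + 1), so t ≡ 7·7 = 49 ≡ 1 (mod 8).
    Then x = 437 + 1071·1 = 1508, valid modulo lcm(1071, 8) = 8568: x ≡ 1508 (mod 8568).
Verify against each original: 1508 mod 9 = 5, 1508 mod 7 = 3, 1508 mod 17 = 12, 1508 mod 8 = 4.

x ≡ 1508 (mod 8568).


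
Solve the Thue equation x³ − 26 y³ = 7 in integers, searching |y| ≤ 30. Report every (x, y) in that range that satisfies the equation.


The equation is x³ - 26y³ = 7. For fixed y, x³ = 26·y³ + 7, so a solution requires the RHS to be a perfect cube.
Strategy: iterate y from -30 to 30, compute RHS = 26·y³ + 7, and check whether it is a (positive or negative) perfect cube.
Check small values of y:
  y = 0: RHS = 7 is not a perfect cube.
  y = 1: RHS = 33 is not a perfect cube.
  y = -1: RHS = -19 is not a perfect cube.
  y = 2: RHS = 215 is not a perfect cube.
  y = -2: RHS = -201 is not a perfect cube.
  y = 3: RHS = 709 is not a perfect cube.
  y = -3: RHS = -695 is not a perfect cube.
Continuing the search up to |y| = 30 finds no solutions either.
No (x, y) in the scanned range satisfies the equation.

No integer solutions with |y| ≤ 30.


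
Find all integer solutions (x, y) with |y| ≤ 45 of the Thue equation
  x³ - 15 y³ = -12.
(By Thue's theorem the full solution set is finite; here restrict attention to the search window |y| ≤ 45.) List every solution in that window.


The equation is x³ - 15y³ = -12. For fixed y, x³ = 15·y³ − 12, so a solution requires the RHS to be a perfect cube.
Strategy: iterate y from -45 to 45, compute RHS = 15·y³ − 12, and check whether it is a (positive or negative) perfect cube.
Check small values of y:
  y = 0: RHS = -12 is not a perfect cube.
  y = 1: RHS = 3 is not a perfect cube.
  y = -1: RHS = -27 = (-3)³ ⇒ x = -3 works.
  y = 2: RHS = 108 is not a perfect cube.
  y = -2: RHS = -132 is not a perfect cube.
  y = 3: RHS = 393 is not a perfect cube.
  y = -3: RHS = -417 is not a perfect cube.
Continuing the search up to |y| = 45 finds no further solutions beyond those listed.
Collected solutions: (-3, -1).

Solutions (with |y| ≤ 45): (-3, -1).


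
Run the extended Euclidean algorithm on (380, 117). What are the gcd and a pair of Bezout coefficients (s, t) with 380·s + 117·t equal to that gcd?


Euclidean algorithm on (380, 117) — divide until remainder is 0:
  380 = 3 · 117 + 29
  117 = 4 · 29 + 1
  29 = 29 · 1 + 0
gcd(380, 117) = 1.
Track Bezout coefficients alongside the remainders: start with r₀ = 380 = a·1 + b·0 (s = 1, t = 0) and r₁ = 117 = a·0 + b·1 (s = 0, t = 1); each new remainder r_{k+1} = r_{k-1} − q_k·r_k inherits s_{k+1} = s_{k-1} − q_k·s_k, t_{k+1} = t_{k-1} − q_k·t_k, so r_k = a·s_k + b·t_k at every step:
  q = 3: r = 29, s = 1 − 3·0 = 1, t = 0 − 3·1 = -3  (check: 380·1 + 117·(-3) = 29)
  q = 4: r = 1, s = 0 − 4·1 = -4, t = 1 − 4·(-3) = 13  (check: 380·(-4) + 117·13 = 1)
The row with r = 1 (the gcd) gives the Bezout coefficients s = -4, t = 13.
Result: 380 · (-4) + 117 · (13) = 1.

gcd(380, 117) = 1; s = -4, t = 13 (check: 380·(-4) + 117·13 = 1).


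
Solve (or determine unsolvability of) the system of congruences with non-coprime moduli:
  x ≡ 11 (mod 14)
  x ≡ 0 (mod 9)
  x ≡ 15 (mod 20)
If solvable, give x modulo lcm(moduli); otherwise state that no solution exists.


Moduli 14, 9, 20 are not pairwise coprime, so CRT works modulo lcm(m_i) when all pairwise compatibility conditions hold.
Pairwise compatibility: gcd(m_i, m_j) must divide a_i - a_j for every pair.
Merge one congruence at a time:
  Start: x ≡ 11 (mod 14).
  Combine with x ≡ 0 (mod 9): gcd(14, 9) = 1; 0 - 11 = -11, which IS divisible by 1, so compatible.
    Write x = 11 + 14·t and substitute into x ≡ 0 (mod 9): 14·t ≡ 0 − 11 = -11 (mod 9).
    Reduce coefficients mod 9: 5·t ≡ 7 (mod 9).
    The inverse of 5 mod 9 is 2 (since 5·2 = 10 = 1·9 + 1), so t ≡ 2·7 = 14 ≡ 5 (mod 9).
    Then x = 11 + 14·5 = 81, valid modulo lcm(14, 9) = 126: x ≡ 81 (mod 126).
  Combine with x ≡ 15 (mod 20): gcd(126, 20) = 2; 15 - 81 = -66, which IS divisible by 2, so compatible.
    Write x = 81 + 126·t and substitute into x ≡ 15 (mod 20): 126·t ≡ 15 − 81 = -66 (mod 20).
    Divide the congruence (and modulus) by g = 2: 63·t ≡ -33 (mod 10).
    Reduce coefficients mod 10: 3·t ≡ 7 (mod 10).
    The inverse of 3 mod 10 is 7 (since 3·7 = 21 = 2·10 + 1), so t ≡ 7·7 = 49 ≡ 9 (mod 10).
    Then x = 81 + 126·9 = 1215, valid modulo lcm(126, 20) = 1260: x ≡ 1215 (mod 1260).
Verify: 1215 mod 14 = 11, 1215 mod 9 = 0, 1215 mod 20 = 15.

x ≡ 1215 (mod 1260).


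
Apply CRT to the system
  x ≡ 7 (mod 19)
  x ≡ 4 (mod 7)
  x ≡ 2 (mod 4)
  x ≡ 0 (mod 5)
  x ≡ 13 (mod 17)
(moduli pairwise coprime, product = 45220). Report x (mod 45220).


Product of moduli M = 19 · 7 · 4 · 5 · 17 = 45220.
Merge one congruence at a time:
  Start: x ≡ 7 (mod 19).
  Combine with x ≡ 4 (mod 7); new modulus lcm = 133.
    Write x = 7 + 19·t and substitute into x ≡ 4 (mod 7): 19·t ≡ 4 − 7 = -3 (mod 7).
    Reduce coefficients mod 7: 5·t ≡ 4 (mod 7).
    The inverse of 5 mod 7 is 3 (since 5·3 = 15 = 2·7 + 1), so t ≡ 3·4 = 12 ≡ 5 (mod 7).
    Then x = 7 + 19·5 = 102, valid modulo lcm(19, 7) = 133: x ≡ 102 (mod 133).
  Combine with x ≡ 2 (mod 4); new modulus lcm = 532.
    Write x = 102 + 133·t and substitute into x ≡ 2 (mod 4): 133·t ≡ 2 − 102 = -100 (mod 4).
    Reduce coefficients mod 4: 1·t ≡ 0 (mod 4).
    So t ≡ 0 (mod 4).
    Then x = 102 + 133·0 = 102, valid modulo lcm(133, 4) = 532: x ≡ 102 (mod 532).
  Combine with x ≡ 0 (mod 5); new modulus lcm = 2660.
    Write x = 102 + 532·t and substitute into x ≡ 0 (mod 5): 532·t ≡ 0 − 102 = -102 (mod 5).
    Reduce coefficients mod 5: 2·t ≡ 3 (mod 5).
    The inverse of 2 mod 5 is 3 (since 2·3 = 6 = 1·5 + 1), so t ≡ 3·3 = 9 ≡ 4 (mod 5).
    Then x = 102 + 532·4 = 2230, valid modulo lcm(532, 5) = 2660: x ≡ 2230 (mod 2660).
  Combine with x ≡ 13 (mod 17); new modulus lcm = 45220.
    Write x = 2230 + 2660·t and substitute into x ≡ 13 (mod 17): 2660·t ≡ 13 − 2230 = -2217 (mod 17).
    Reduce coefficients mod 17: 8·t ≡ 10 (mod 17).
    The inverse of 8 mod 17 is 15 (since 8·15 = 120 = 7·17 + 1), so t ≡ 15·10 = 150 ≡ 14 (mod 17).
    Then x = 2230 + 2660·14 = 39470, valid modulo lcm(2660, 17) = 45220: x ≡ 39470 (mod 45220).
Verify against each original: 39470 mod 19 = 7, 39470 mod 7 = 4, 39470 mod 4 = 2, 39470 mod 5 = 0, 39470 mod 17 = 13.

x ≡ 39470 (mod 45220).


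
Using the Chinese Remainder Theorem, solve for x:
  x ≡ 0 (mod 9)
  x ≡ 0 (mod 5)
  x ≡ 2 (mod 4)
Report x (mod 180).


Moduli 9, 5, 4 are pairwise coprime; by CRT there is a unique solution modulo M = 9 · 5 · 4 = 180.
Solve pairwise, accumulating the modulus:
  Start with x ≡ 0 (mod 9).
  Combine with x ≡ 0 (mod 5): since gcd(9, 5) = 1, we get a unique residue mod 45.
    Write x = 0 + 9·t and substitute into x ≡ 0 (mod 5): 9·t ≡ 0 − 0 = 0 (mod 5).
    Reduce coefficients mod 5: 4·t ≡ 0 (mod 5).
    The inverse of 4 mod 5 is 4 (since 4·4 = 16 = 3·5 + 1), so t ≡ 4·0 = 0 ≡ 0 (mod 5).
    Then x = 0 + 9·0 = 0, valid modulo lcm(9, 5) = 45: x ≡ 0 (mod 45).
  Combine with x ≡ 2 (mod 4): since gcd(45, 4) = 1, we get a unique residue mod 180.
    Write x = 0 + 45·t and substitute into x ≡ 2 (mod 4): 45·t ≡ 2 − 0 = 2 (mod 4).
    Reduce coefficients mod 4: 1·t ≡ 2 (mod 4).
    So t ≡ 2 (mod 4).
    Then x = 0 + 45·2 = 90, valid modulo lcm(45, 4) = 180: x ≡ 90 (mod 180).
Verify: 90 mod 9 = 0 ✓, 90 mod 5 = 0 ✓, 90 mod 4 = 2 ✓.

x ≡ 90 (mod 180).


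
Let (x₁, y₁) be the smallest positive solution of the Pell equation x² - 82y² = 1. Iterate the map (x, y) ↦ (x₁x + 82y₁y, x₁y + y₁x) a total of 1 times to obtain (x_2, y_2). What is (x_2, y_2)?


Step 1: Find the fundamental solution (x₁, y₁) of x² - 82y² = 1.
  Expand √82 as a continued fraction. a₀ = ⌊√82⌋ = 9; iterate m_{k+1} = d_k·a_k − m_k, d_{k+1} = (82 − m_{k+1}²)/d_k, a_{k+1} = ⌊(a₀ + m_{k+1})/d_{k+1}⌋ (starting m₀ = 0, d₀ = 1), with convergents p_k = a_k·p_{k-1} + p_{k-2}, q_k = a_k·q_{k-1} + q_{k-2} (p₋₁ = 1, q₋₁ = 0):
  k = 0: a₀ = 9; p₀/q₀ = 9/1; p₀² − 82·q₀² = 81 − 82 = -1.
  k = 1: m = 9, d = 1, a = ⌊(9 + 9)/1⌋ = 18; p/q = (18·9 + 1)/(18·1 + 0) = 163/18; p² − 82·q² = 26569 − 26568 = 1.
  The first convergent with p² − 82·q² = 1 gives the fundamental solution (x₁, y₁) = (163, 18).
Step 2: Apply the recurrence (x_{n+1}, y_{n+1}) = (x₁x_n + 82y₁y_n, x₁y_n + y₁x_n) repeatedly.
  From (x_1, y_1) = (163, 18): x_2 = 163·163 + 82·18·18 = 53137; y_2 = 163·18 + 18·163 = 5868.
Step 3: Verify x_2² - 82·y_2² = 2823540769 - 2823540768 = 1 (should be 1). ✓

(x_1, y_1) = (163, 18); (x_2, y_2) = (53137, 5868).


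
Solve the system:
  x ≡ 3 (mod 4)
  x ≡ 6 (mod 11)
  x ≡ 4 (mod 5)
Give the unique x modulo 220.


Moduli 4, 11, 5 are pairwise coprime; by CRT there is a unique solution modulo M = 4 · 11 · 5 = 220.
Solve pairwise, accumulating the modulus:
  Start with x ≡ 3 (mod 4).
  Combine with x ≡ 6 (mod 11): since gcd(4, 11) = 1, we get a unique residue mod 44.
    Write x = 3 + 4·t and substitute into x ≡ 6 (mod 11): 4·t ≡ 6 − 3 = 3 (mod 11).
    The inverse of 4 mod 11 is 3 (since 4·3 = 12 = 1·11 + 1), so t ≡ 3·3 = 9 ≡ 9 (mod 11).
    Then x = 3 + 4·9 = 39, valid modulo lcm(4, 11) = 44: x ≡ 39 (mod 44).
  Combine with x ≡ 4 (mod 5): since gcd(44, 5) = 1, we get a unique residue mod 220.
    Write x = 39 + 44·t and substitute into x ≡ 4 (mod 5): 44·t ≡ 4 − 39 = -35 (mod 5).
    Reduce coefficients mod 5: 4·t ≡ 0 (mod 5).
    The inverse of 4 mod 5 is 4 (since 4·4 = 16 = 3·5 + 1), so t ≡ 4·0 = 0 ≡ 0 (mod 5).
    Then x = 39 + 44·0 = 39, valid modulo lcm(44, 5) = 220: x ≡ 39 (mod 220).
Verify: 39 mod 4 = 3 ✓, 39 mod 11 = 6 ✓, 39 mod 5 = 4 ✓.

x ≡ 39 (mod 220).


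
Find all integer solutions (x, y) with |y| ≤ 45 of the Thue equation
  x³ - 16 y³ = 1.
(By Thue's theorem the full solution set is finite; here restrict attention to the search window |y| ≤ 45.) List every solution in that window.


The equation is x³ - 16y³ = 1. For fixed y, x³ = 16·y³ + 1, so a solution requires the RHS to be a perfect cube.
Strategy: iterate y from -45 to 45, compute RHS = 16·y³ + 1, and check whether it is a (positive or negative) perfect cube.
Check small values of y:
  y = 0: RHS = 1 = (1)³ ⇒ x = 1 works.
  y = 1: RHS = 17 is not a perfect cube.
  y = -1: RHS = -15 is not a perfect cube.
  y = 2: RHS = 129 is not a perfect cube.
  y = -2: RHS = -127 is not a perfect cube.
  y = 3: RHS = 433 is not a perfect cube.
  y = -3: RHS = -431 is not a perfect cube.
Continuing the search up to |y| = 45 finds no further solutions beyond those listed.
Collected solutions: (1, 0).

Solutions (with |y| ≤ 45): (1, 0).


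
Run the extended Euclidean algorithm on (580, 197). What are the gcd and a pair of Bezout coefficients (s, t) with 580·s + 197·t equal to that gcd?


Euclidean algorithm on (580, 197) — divide until remainder is 0:
  580 = 2 · 197 + 186
  197 = 1 · 186 + 11
  186 = 16 · 11 + 10
  11 = 1 · 10 + 1
  10 = 10 · 1 + 0
gcd(580, 197) = 1.
Track Bezout coefficients alongside the remainders: start with r₀ = 580 = a·1 + b·0 (s = 1, t = 0) and r₁ = 197 = a·0 + b·1 (s = 0, t = 1); each new remainder r_{k+1} = r_{k-1} − q_k·r_k inherits s_{k+1} = s_{k-1} − q_k·s_k, t_{k+1} = t_{k-1} − q_k·t_k, so r_k = a·s_k + b·t_k at every step:
  q = 2: r = 186, s = 1 − 2·0 = 1, t = 0 − 2·1 = -2  (check: 580·1 + 197·(-2) = 186)
  q = 1: r = 11, s = 0 − 1·1 = -1, t = 1 − 1·(-2) = 3  (check: 580·(-1) + 197·3 = 11)
  q = 16: r = 10, s = 1 − 16·(-1) = 17, t = -2 − 16·3 = -50  (check: 580·17 + 197·(-50) = 10)
  q = 1: r = 1, s = -1 − 1·17 = -18, t = 3 − 1·(-50) = 53  (check: 580·(-18) + 197·53 = 1)
The row with r = 1 (the gcd) gives the Bezout coefficients s = -18, t = 53.
Result: 580 · (-18) + 197 · (53) = 1.

gcd(580, 197) = 1; s = -18, t = 53 (check: 580·(-18) + 197·53 = 1).


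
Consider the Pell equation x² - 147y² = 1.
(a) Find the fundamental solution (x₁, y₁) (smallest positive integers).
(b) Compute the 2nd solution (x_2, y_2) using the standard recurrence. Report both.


Step 1: Find the fundamental solution (x₁, y₁) of x² - 147y² = 1.
  Expand √147 as a continued fraction. a₀ = ⌊√147⌋ = 12; iterate m_{k+1} = d_k·a_k − m_k, d_{k+1} = (147 − m_{k+1}²)/d_k, a_{k+1} = ⌊(a₀ + m_{k+1})/d_{k+1}⌋ (starting m₀ = 0, d₀ = 1), with convergents p_k = a_k·p_{k-1} + p_{k-2}, q_k = a_k·q_{k-1} + q_{k-2} (p₋₁ = 1, q₋₁ = 0):
  k = 0: a₀ = 12; p₀/q₀ = 12/1; p₀² − 147·q₀² = 144 − 147 = -3.
  k = 1: m = 12, d = 3, a = ⌊(12 + 12)/3⌋ = 8; p/q = (8·12 + 1)/(8·1 + 0) = 97/8; p² − 147·q² = 9409 − 9408 = 1.
  The first convergent with p² − 147·q² = 1 gives the fundamental solution (x₁, y₁) = (97, 8).
Step 2: Apply the recurrence (x_{n+1}, y_{n+1}) = (x₁x_n + 147y₁y_n, x₁y_n + y₁x_n) repeatedly.
  From (x_1, y_1) = (97, 8): x_2 = 97·97 + 147·8·8 = 18817; y_2 = 97·8 + 8·97 = 1552.
Step 3: Verify x_2² - 147·y_2² = 354079489 - 354079488 = 1 (should be 1). ✓

(x_1, y_1) = (97, 8); (x_2, y_2) = (18817, 1552).


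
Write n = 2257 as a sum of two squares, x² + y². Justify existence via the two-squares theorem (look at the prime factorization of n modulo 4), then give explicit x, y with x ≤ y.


Step 1: Factor n = 2257 = 37 · 61.
Step 2: Check the mod-4 condition on each prime factor: 37 ≡ 1 (mod 4), exponent 1; 61 ≡ 1 (mod 4), exponent 1.
All primes ≡ 3 (mod 4) appear to even exponent (or don't appear), so by the two-squares theorem n IS expressible as a sum of two squares.
Step 3: Build a representation. Here n = 37 · 61 is a product of primes ≡ 1 (mod 4). Each prime p ≡ 1 (mod 4) is itself a sum of two squares; find a² by testing p − a² for a perfect square:
  37: 37 − 1² = 36 = 6² ⇒ 37 = 1² + 6².
  61: 61 − 1² = 60, 61 − 2² = 57, 61 − 3² = 52, 61 − 4² = 45, 61 − 5² = 36 = 6² ⇒ 61 = 5² + 6².
  Combine using the Brahmagupta–Fibonacci identity (a² + b²)(c² + d²) = (ac − bd)² + (ad + bc)² = (ac + bd)² + (ad − bc)²:
  37 · 61 = 2257: from (1² + 6²)(5² + 6²), take (1·5 − 6·6, 1·6 + 6·5) = (5 − 36, 6 + 30) = (-31, 36); dropping signs (only squares matter) gives (31, 36); check 31² + 36² = 961 + 1296 = 2257 ✓.
Step 4: Order so x ≤ y and verify: 31² + 36² = 961 + 1296 = 2257 = n. ✓

n = 2257 = 31² + 36² (one valid representation with x ≤ y).
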